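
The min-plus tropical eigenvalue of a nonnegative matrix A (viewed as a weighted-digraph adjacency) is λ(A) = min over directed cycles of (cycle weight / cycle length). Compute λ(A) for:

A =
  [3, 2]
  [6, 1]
λ(A) = 1

Enumerate directed cycles and compute their means (weight / length). Sample:
  cycle 0 → 0: weight = 3, length = 1, mean = 3/1 ≈ 3.000
  cycle 1 → 1: weight = 1, length = 1, mean = 1/1 ≈ 1.000
  cycle 0 → 1 → 0: weight = 8, length = 2, mean = 8/2 ≈ 4.000
  cycle 1 → 0 → 1: weight = 8, length = 2, mean = 8/2 ≈ 4.000
Minimum mean = 1.000, attained e.g. along the cycle 1 → 1 with weight 1 and length 1. So λ(A) = 1/1 = 1.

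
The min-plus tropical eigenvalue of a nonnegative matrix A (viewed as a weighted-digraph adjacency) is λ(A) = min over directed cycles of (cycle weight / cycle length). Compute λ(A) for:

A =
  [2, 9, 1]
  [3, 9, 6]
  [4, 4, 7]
λ(A) = 2

Enumerate directed cycles and compute their means (weight / length). Sample:
  cycle 0 → 0: weight = 2, length = 1, mean = 2/1 ≈ 2.000
  cycle 1 → 1: weight = 9, length = 1, mean = 9/1 ≈ 9.000
  cycle 2 → 2: weight = 7, length = 1, mean = 7/1 ≈ 7.000
  cycle 0 → 1 → 0: weight = 12, length = 2, mean = 12/2 ≈ 6.000
  cycle 0 → 2 → 0: weight = 5, length = 2, mean = 5/2 ≈ 2.500
  cycle 1 → 0 → 1: weight = 12, length = 2, mean = 12/2 ≈ 6.000
Minimum mean = 2.000, attained e.g. along the cycle 0 → 0 with weight 2 and length 1. So λ(A) = 2/1 = 2.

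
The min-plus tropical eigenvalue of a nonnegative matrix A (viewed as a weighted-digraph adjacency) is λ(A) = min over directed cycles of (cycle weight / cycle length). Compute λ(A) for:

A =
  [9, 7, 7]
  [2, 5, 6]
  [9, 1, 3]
λ(A) = 3

Enumerate directed cycles and compute their means (weight / length). Sample:
  cycle 0 → 0: weight = 9, length = 1, mean = 9/1 ≈ 9.000
  cycle 1 → 1: weight = 5, length = 1, mean = 5/1 ≈ 5.000
  cycle 2 → 2: weight = 3, length = 1, mean = 3/1 ≈ 3.000
  cycle 0 → 1 → 0: weight = 9, length = 2, mean = 9/2 ≈ 4.500
  cycle 0 → 2 → 0: weight = 16, length = 2, mean = 16/2 ≈ 8.000
  cycle 1 → 0 → 1: weight = 9, length = 2, mean = 9/2 ≈ 4.500
Minimum mean = 3.000, attained e.g. along the cycle 2 → 2 with weight 3 and length 1. So λ(A) = 3/1 = 3.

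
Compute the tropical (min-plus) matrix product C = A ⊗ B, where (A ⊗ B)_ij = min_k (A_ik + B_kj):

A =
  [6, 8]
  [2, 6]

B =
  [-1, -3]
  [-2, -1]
A ⊗ B =
  [5, 3]
  [1, -1]

Apply the min-plus product entry-by-entry:
  C[0][0] = min over k of (A[0][0] + B[0][0] = 6 + -1 = 5, A[0][1] + B[1][0] = 8 + -2 = 6) = 5 (attained at k = 0)
  C[0][1] = min over k of (A[0][0] + B[0][1] = 6 + -3 = 3, A[0][1] + B[1][1] = 8 + -1 = 7) = 3 (attained at k = 0)
  C[1][0] = min over k of (A[1][0] + B[0][0] = 2 + -1 = 1, A[1][1] + B[1][0] = 6 + -2 = 4) = 1 (attained at k = 0)
  C[1][1] = min over k of (A[1][0] + B[0][1] = 2 + -3 = -1, A[1][1] + B[1][1] = 6 + -1 = 5) = -1 (attained at k = 0)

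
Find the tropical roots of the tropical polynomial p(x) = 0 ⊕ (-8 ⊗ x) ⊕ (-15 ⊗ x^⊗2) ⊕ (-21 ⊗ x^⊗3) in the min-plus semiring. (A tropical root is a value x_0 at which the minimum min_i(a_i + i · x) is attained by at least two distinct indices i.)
Roots: {6, 7, 8}

Each tropical root is a break point of the lower envelope of the lines y = a_i + i · x (there are 4 lines, with slopes 0, 1, ..., 3). Only the lines that attain the minimum somewhere contribute to roots; other lines are dominated. Here the surviving (envelope) indices are i = 3, i = 2, i = 1, i = 0.
Intersections between consecutive envelope lines give the roots: for adjacent envelope indices i < j the intersection is x = (a_i − a_j) / (j − i). Reading off the sorted break points: {6, 7, 8}.
Verification: at each break x_0, at least two indices attain the minimum of min_i(a_i + i · x_0).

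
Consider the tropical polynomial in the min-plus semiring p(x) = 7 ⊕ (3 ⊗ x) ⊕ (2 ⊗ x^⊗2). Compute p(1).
p(1) = 4

A tropical monomial a ⊗ x^⊗i evaluates to a + i · x. Evaluating each term at x = 1:
  Term 0 contributes 7 + 0 · 1 = 7
  Term 1 contributes 3 + 1 · 1 = 4
  Term 2 contributes 2 + 2 · 1 = 4
p(1) = ⊕ of these = min[7, 4, 4] = 4.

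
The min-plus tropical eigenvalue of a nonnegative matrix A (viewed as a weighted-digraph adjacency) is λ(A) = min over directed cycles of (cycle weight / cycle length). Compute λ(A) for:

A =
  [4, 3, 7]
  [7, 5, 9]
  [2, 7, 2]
λ(A) = 2

Enumerate directed cycles and compute their means (weight / length). Sample:
  cycle 0 → 0: weight = 4, length = 1, mean = 4/1 ≈ 4.000
  cycle 1 → 1: weight = 5, length = 1, mean = 5/1 ≈ 5.000
  cycle 2 → 2: weight = 2, length = 1, mean = 2/1 ≈ 2.000
  cycle 0 → 1 → 0: weight = 10, length = 2, mean = 10/2 ≈ 5.000
  cycle 0 → 2 → 0: weight = 9, length = 2, mean = 9/2 ≈ 4.500
  cycle 1 → 0 → 1: weight = 10, length = 2, mean = 10/2 ≈ 5.000
Minimum mean = 2.000, attained e.g. along the cycle 2 → 2 with weight 2 and length 1. So λ(A) = 2/1 = 2.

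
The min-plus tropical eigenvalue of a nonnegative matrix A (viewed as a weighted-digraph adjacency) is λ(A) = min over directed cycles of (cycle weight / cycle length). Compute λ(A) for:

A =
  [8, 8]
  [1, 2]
λ(A) = 2

Enumerate directed cycles and compute their means (weight / length). Sample:
  cycle 0 → 0: weight = 8, length = 1, mean = 8/1 ≈ 8.000
  cycle 1 → 1: weight = 2, length = 1, mean = 2/1 ≈ 2.000
  cycle 0 → 1 → 0: weight = 9, length = 2, mean = 9/2 ≈ 4.500
  cycle 1 → 0 → 1: weight = 9, length = 2, mean = 9/2 ≈ 4.500
Minimum mean = 2.000, attained e.g. along the cycle 1 → 1 with weight 2 and length 1. So λ(A) = 2/1 = 2.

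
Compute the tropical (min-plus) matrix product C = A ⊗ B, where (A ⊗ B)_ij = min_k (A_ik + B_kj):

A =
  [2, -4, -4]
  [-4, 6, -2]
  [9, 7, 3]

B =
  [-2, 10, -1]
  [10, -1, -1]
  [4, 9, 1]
A ⊗ B =
  [0, -5, -5]
  [-6, 5, -5]
  [7, 6, 4]

Apply the min-plus product entry-by-entry:
  C[0][0] = min over k of (A[0][0] + B[0][0] = 2 + -2 = 0, A[0][1] + B[1][0] = -4 + 10 = 6, A[0][2] + B[2][0] = -4 + 4 = 0) = 0 (attained at k = 0)
  C[0][1] = min over k of (A[0][0] + B[0][1] = 2 + 10 = 12, A[0][1] + B[1][1] = -4 + -1 = -5, A[0][2] + B[2][1] = -4 + 9 = 5) = -5 (attained at k = 1)
  C[0][2] = min over k of (A[0][0] + B[0][2] = 2 + -1 = 1, A[0][1] + B[1][2] = -4 + -1 = -5, A[0][2] + B[2][2] = -4 + 1 = -3) = -5 (attained at k = 1)
  C[1][0] = min over k of (A[1][0] + B[0][0] = -4 + -2 = -6, A[1][1] + B[1][0] = 6 + 10 = 16, A[1][2] + B[2][0] = -2 + 4 = 2) = -6 (attained at k = 0)
  C[1][1] = min over k of (A[1][0] + B[0][1] = -4 + 10 = 6, A[1][1] + B[1][1] = 6 + -1 = 5, A[1][2] + B[2][1] = -2 + 9 = 7) = 5 (attained at k = 1)
  C[1][2] = min over k of (A[1][0] + B[0][2] = -4 + -1 = -5, A[1][1] + B[1][2] = 6 + -1 = 5, A[1][2] + B[2][2] = -2 + 1 = -1) = -5 (attained at k = 0)
  C[2][0] = min over k of (A[2][0] + B[0][0] = 9 + -2 = 7, A[2][1] + B[1][0] = 7 + 10 = 17, A[2][2] + B[2][0] = 3 + 4 = 7) = 7 (attained at k = 0)
  C[2][1] = min over k of (A[2][0] + B[0][1] = 9 + 10 = 19, A[2][1] + B[1][1] = 7 + -1 = 6, A[2][2] + B[2][1] = 3 + 9 = 12) = 6 (attained at k = 1)
  C[2][2] = min over k of (A[2][0] + B[0][2] = 9 + -1 = 8, A[2][1] + B[1][2] = 7 + -1 = 6, A[2][2] + B[2][2] = 3 + 1 = 4) = 4 (attained at k = 2)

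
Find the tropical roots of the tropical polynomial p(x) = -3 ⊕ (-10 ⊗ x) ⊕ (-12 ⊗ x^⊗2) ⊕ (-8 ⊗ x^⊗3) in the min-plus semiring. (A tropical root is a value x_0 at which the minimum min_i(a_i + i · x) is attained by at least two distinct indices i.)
Roots: {-4, 2, 7}

Each tropical root is a break point of the lower envelope of the lines y = a_i + i · x (there are 4 lines, with slopes 0, 1, ..., 3). Only the lines that attain the minimum somewhere contribute to roots; other lines are dominated. Here the surviving (envelope) indices are i = 3, i = 2, i = 1, i = 0.
Intersections between consecutive envelope lines give the roots: for adjacent envelope indices i < j the intersection is x = (a_i − a_j) / (j − i). Reading off the sorted break points: {-4, 2, 7}.
Verification: at each break x_0, at least two indices attain the minimum of min_i(a_i + i · x_0).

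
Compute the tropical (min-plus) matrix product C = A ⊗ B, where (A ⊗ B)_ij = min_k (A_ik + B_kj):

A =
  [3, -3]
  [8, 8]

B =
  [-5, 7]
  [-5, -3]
A ⊗ B =
  [-8, -6]
  [3, 5]

Apply the min-plus product entry-by-entry:
  C[0][0] = min over k of (A[0][0] + B[0][0] = 3 + -5 = -2, A[0][1] + B[1][0] = -3 + -5 = -8) = -8 (attained at k = 1)
  C[0][1] = min over k of (A[0][0] + B[0][1] = 3 + 7 = 10, A[0][1] + B[1][1] = -3 + -3 = -6) = -6 (attained at k = 1)
  C[1][0] = min over k of (A[1][0] + B[0][0] = 8 + -5 = 3, A[1][1] + B[1][0] = 8 + -5 = 3) = 3 (attained at k = 0)
  C[1][1] = min over k of (A[1][0] + B[0][1] = 8 + 7 = 15, A[1][1] + B[1][1] = 8 + -3 = 5) = 5 (attained at k = 1)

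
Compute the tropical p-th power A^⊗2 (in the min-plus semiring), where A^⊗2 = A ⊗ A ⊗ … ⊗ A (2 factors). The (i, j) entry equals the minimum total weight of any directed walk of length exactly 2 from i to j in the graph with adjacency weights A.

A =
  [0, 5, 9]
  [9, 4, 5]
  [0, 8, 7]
A^⊗2 =
  [0, 5, 9]
  [5, 8, 9]
  [0, 5, 9]

Each entry (A^⊗2)_ij equals the minimum over all length-2 walks i = v_0 → v_1 → … → v_2 = j of Σ_t A[v_t][v_{t+1}]. For example, for (i, j) = (0, 2) we minimise over 3 possible intermediate vertex sequences; the minimum is 9, attained along the walk 0 → 0 → 2.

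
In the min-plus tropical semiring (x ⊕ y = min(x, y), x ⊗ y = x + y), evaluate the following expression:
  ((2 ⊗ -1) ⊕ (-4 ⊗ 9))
((2 ⊗ -1) ⊕ (-4 ⊗ 9)) = 1

Expand innermost to outermost. Recall ⊕ takes the minimum of its arguments and ⊗ takes their sum. Working out the expression ((2 ⊗ -1) ⊕ (-4 ⊗ 9)) gives 1.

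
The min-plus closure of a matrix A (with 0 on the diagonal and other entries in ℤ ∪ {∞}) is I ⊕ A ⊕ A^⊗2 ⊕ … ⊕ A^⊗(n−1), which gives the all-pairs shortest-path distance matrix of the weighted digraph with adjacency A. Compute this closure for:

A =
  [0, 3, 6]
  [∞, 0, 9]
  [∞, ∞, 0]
Closure =
  [0, 3, 6]
  [∞, 0, 9]
  [∞, ∞, 0]

This is the Floyd-Warshall all-pairs shortest-path computation. For each intermediate vertex k = 0, 1, …, 2, update dist[i][j] ← min(dist[i][j], dist[i][k] + dist[k][j]). The final matrix gives, for each (i, j), the minimum total weight of any directed path from i to j (possibly empty when i = j).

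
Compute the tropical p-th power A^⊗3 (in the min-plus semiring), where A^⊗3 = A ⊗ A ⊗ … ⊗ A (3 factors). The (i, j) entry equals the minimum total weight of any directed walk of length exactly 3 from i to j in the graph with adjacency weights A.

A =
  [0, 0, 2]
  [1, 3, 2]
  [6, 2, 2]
A^⊗3 =
  [0, 0, 2]
  [1, 1, 3]
  [3, 3, 5]

Each entry (A^⊗3)_ij equals the minimum over all length-3 walks i = v_0 → v_1 → … → v_3 = j of Σ_t A[v_t][v_{t+1}]. For example, for (i, j) = (0, 2) we minimise over 9 possible intermediate vertex sequences; the minimum is 2, attained along the walk 0 → 0 → 0 → 2.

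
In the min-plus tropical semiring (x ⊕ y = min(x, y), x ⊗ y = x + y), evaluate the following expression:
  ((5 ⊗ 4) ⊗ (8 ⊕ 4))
((5 ⊗ 4) ⊗ (8 ⊕ 4)) = 13

Expand innermost to outermost. Recall ⊕ takes the minimum of its arguments and ⊗ takes their sum. Working out the expression ((5 ⊗ 4) ⊗ (8 ⊕ 4)) gives 13.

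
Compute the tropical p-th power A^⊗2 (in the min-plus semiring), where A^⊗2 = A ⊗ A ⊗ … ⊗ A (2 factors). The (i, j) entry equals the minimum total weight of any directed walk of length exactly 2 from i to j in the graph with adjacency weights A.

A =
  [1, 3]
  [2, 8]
A^⊗2 =
  [2, 4]
  [3, 5]

Each entry (A^⊗2)_ij equals the minimum over all length-2 walks i = v_0 → v_1 → … → v_2 = j of Σ_t A[v_t][v_{t+1}]. For example, for (i, j) = (0, 1) we minimise over 2 possible intermediate vertex sequences; the minimum is 4, attained along the walk 0 → 0 → 1.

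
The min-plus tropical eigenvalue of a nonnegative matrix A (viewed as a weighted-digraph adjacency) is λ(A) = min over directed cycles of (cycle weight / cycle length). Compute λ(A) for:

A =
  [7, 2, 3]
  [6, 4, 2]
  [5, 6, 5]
λ(A) = 3

Enumerate directed cycles and compute their means (weight / length). Sample:
  cycle 0 → 0: weight = 7, length = 1, mean = 7/1 ≈ 7.000
  cycle 1 → 1: weight = 4, length = 1, mean = 4/1 ≈ 4.000
  cycle 2 → 2: weight = 5, length = 1, mean = 5/1 ≈ 5.000
  cycle 0 → 1 → 0: weight = 8, length = 2, mean = 8/2 ≈ 4.000
  cycle 0 → 2 → 0: weight = 8, length = 2, mean = 8/2 ≈ 4.000
  cycle 1 → 0 → 1: weight = 8, length = 2, mean = 8/2 ≈ 4.000
Minimum mean = 3.000, attained e.g. along the cycle 0 → 1 → 2 → 0 with weight 9 and length 3. So λ(A) = 9/3 = 3.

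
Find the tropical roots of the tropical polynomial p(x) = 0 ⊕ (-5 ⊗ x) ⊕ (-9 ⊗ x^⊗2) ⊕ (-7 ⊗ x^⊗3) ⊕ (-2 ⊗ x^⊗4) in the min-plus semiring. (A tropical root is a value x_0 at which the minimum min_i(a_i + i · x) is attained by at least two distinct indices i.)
Roots: {-5, -2, 4, 5}

Each tropical root is a break point of the lower envelope of the lines y = a_i + i · x (there are 5 lines, with slopes 0, 1, ..., 4). Only the lines that attain the minimum somewhere contribute to roots; other lines are dominated. Here the surviving (envelope) indices are i = 4, i = 3, i = 2, i = 1, i = 0.
Intersections between consecutive envelope lines give the roots: for adjacent envelope indices i < j the intersection is x = (a_i − a_j) / (j − i). Reading off the sorted break points: {-5, -2, 4, 5}.
Verification: at each break x_0, at least two indices attain the minimum of min_i(a_i + i · x_0).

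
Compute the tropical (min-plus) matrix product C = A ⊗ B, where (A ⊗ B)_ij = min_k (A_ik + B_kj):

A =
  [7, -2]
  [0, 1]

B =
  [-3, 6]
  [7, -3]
A ⊗ B =
  [4, -5]
  [-3, -2]

Apply the min-plus product entry-by-entry:
  C[0][0] = min over k of (A[0][0] + B[0][0] = 7 + -3 = 4, A[0][1] + B[1][0] = -2 + 7 = 5) = 4 (attained at k = 0)
  C[0][1] = min over k of (A[0][0] + B[0][1] = 7 + 6 = 13, A[0][1] + B[1][1] = -2 + -3 = -5) = -5 (attained at k = 1)
  C[1][0] = min over k of (A[1][0] + B[0][0] = 0 + -3 = -3, A[1][1] + B[1][0] = 1 + 7 = 8) = -3 (attained at k = 0)
  C[1][1] = min over k of (A[1][0] + B[0][1] = 0 + 6 = 6, A[1][1] + B[1][1] = 1 + -3 = -2) = -2 (attained at k = 1)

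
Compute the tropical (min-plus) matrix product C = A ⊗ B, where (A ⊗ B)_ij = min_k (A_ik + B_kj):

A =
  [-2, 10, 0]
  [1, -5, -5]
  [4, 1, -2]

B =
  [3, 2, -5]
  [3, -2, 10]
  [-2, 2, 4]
A ⊗ B =
  [-2, 0, -7]
  [-7, -7, -4]
  [-4, -1, -1]

Apply the min-plus product entry-by-entry:
  C[0][0] = min over k of (A[0][0] + B[0][0] = -2 + 3 = 1, A[0][1] + B[1][0] = 10 + 3 = 13, A[0][2] + B[2][0] = 0 + -2 = -2) = -2 (attained at k = 2)
  C[0][1] = min over k of (A[0][0] + B[0][1] = -2 + 2 = 0, A[0][1] + B[1][1] = 10 + -2 = 8, A[0][2] + B[2][1] = 0 + 2 = 2) = 0 (attained at k = 0)
  C[0][2] = min over k of (A[0][0] + B[0][2] = -2 + -5 = -7, A[0][1] + B[1][2] = 10 + 10 = 20, A[0][2] + B[2][2] = 0 + 4 = 4) = -7 (attained at k = 0)
  C[1][0] = min over k of (A[1][0] + B[0][0] = 1 + 3 = 4, A[1][1] + B[1][0] = -5 + 3 = -2, A[1][2] + B[2][0] = -5 + -2 = -7) = -7 (attained at k = 2)
  C[1][1] = min over k of (A[1][0] + B[0][1] = 1 + 2 = 3, A[1][1] + B[1][1] = -5 + -2 = -7, A[1][2] + B[2][1] = -5 + 2 = -3) = -7 (attained at k = 1)
  C[1][2] = min over k of (A[1][0] + B[0][2] = 1 + -5 = -4, A[1][1] + B[1][2] = -5 + 10 = 5, A[1][2] + B[2][2] = -5 + 4 = -1) = -4 (attained at k = 0)
  C[2][0] = min over k of (A[2][0] + B[0][0] = 4 + 3 = 7, A[2][1] + B[1][0] = 1 + 3 = 4, A[2][2] + B[2][0] = -2 + -2 = -4) = -4 (attained at k = 2)
  C[2][1] = min over k of (A[2][0] + B[0][1] = 4 + 2 = 6, A[2][1] + B[1][1] = 1 + -2 = -1, A[2][2] + B[2][1] = -2 + 2 = 0) = -1 (attained at k = 1)
  C[2][2] = min over k of (A[2][0] + B[0][2] = 4 + -5 = -1, A[2][1] + B[1][2] = 1 + 10 = 11, A[2][2] + B[2][2] = -2 + 4 = 2) = -1 (attained at k = 0)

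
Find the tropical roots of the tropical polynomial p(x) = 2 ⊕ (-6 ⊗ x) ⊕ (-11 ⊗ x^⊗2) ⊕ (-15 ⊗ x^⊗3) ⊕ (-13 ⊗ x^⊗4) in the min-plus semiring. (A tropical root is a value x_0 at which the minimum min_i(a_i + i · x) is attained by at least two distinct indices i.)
Roots: {-2, 4, 5, 8}

Each tropical root is a break point of the lower envelope of the lines y = a_i + i · x (there are 5 lines, with slopes 0, 1, ..., 4). Only the lines that attain the minimum somewhere contribute to roots; other lines are dominated. Here the surviving (envelope) indices are i = 4, i = 3, i = 2, i = 1, i = 0.
Intersections between consecutive envelope lines give the roots: for adjacent envelope indices i < j the intersection is x = (a_i − a_j) / (j − i). Reading off the sorted break points: {-2, 4, 5, 8}.
Verification: at each break x_0, at least two indices attain the minimum of min_i(a_i + i · x_0).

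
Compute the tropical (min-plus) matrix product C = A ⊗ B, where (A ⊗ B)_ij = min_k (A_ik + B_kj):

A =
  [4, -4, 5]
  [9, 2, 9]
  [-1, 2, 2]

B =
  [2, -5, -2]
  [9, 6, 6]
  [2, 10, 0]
A ⊗ B =
  [5, -1, 2]
  [11, 4, 7]
  [1, -6, -3]

Apply the min-plus product entry-by-entry:
  C[0][0] = min over k of (A[0][0] + B[0][0] = 4 + 2 = 6, A[0][1] + B[1][0] = -4 + 9 = 5, A[0][2] + B[2][0] = 5 + 2 = 7) = 5 (attained at k = 1)
  C[0][1] = min over k of (A[0][0] + B[0][1] = 4 + -5 = -1, A[0][1] + B[1][1] = -4 + 6 = 2, A[0][2] + B[2][1] = 5 + 10 = 15) = -1 (attained at k = 0)
  C[0][2] = min over k of (A[0][0] + B[0][2] = 4 + -2 = 2, A[0][1] + B[1][2] = -4 + 6 = 2, A[0][2] + B[2][2] = 5 + 0 = 5) = 2 (attained at k = 0)
  C[1][0] = min over k of (A[1][0] + B[0][0] = 9 + 2 = 11, A[1][1] + B[1][0] = 2 + 9 = 11, A[1][2] + B[2][0] = 9 + 2 = 11) = 11 (attained at k = 0)
  C[1][1] = min over k of (A[1][0] + B[0][1] = 9 + -5 = 4, A[1][1] + B[1][1] = 2 + 6 = 8, A[1][2] + B[2][1] = 9 + 10 = 19) = 4 (attained at k = 0)
  C[1][2] = min over k of (A[1][0] + B[0][2] = 9 + -2 = 7, A[1][1] + B[1][2] = 2 + 6 = 8, A[1][2] + B[2][2] = 9 + 0 = 9) = 7 (attained at k = 0)
  C[2][0] = min over k of (A[2][0] + B[0][0] = -1 + 2 = 1, A[2][1] + B[1][0] = 2 + 9 = 11, A[2][2] + B[2][0] = 2 + 2 = 4) = 1 (attained at k = 0)
  C[2][1] = min over k of (A[2][0] + B[0][1] = -1 + -5 = -6, A[2][1] + B[1][1] = 2 + 6 = 8, A[2][2] + B[2][1] = 2 + 10 = 12) = -6 (attained at k = 0)
  C[2][2] = min over k of (A[2][0] + B[0][2] = -1 + -2 = -3, A[2][1] + B[1][2] = 2 + 6 = 8, A[2][2] + B[2][2] = 2 + 0 = 2) = -3 (attained at k = 0)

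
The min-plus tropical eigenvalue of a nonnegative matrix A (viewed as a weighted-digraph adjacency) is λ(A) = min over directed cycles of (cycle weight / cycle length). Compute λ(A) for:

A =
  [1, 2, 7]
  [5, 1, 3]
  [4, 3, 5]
λ(A) = 1

Enumerate directed cycles and compute their means (weight / length). Sample:
  cycle 0 → 0: weight = 1, length = 1, mean = 1/1 ≈ 1.000
  cycle 1 → 1: weight = 1, length = 1, mean = 1/1 ≈ 1.000
  cycle 2 → 2: weight = 5, length = 1, mean = 5/1 ≈ 5.000
  cycle 0 → 1 → 0: weight = 7, length = 2, mean = 7/2 ≈ 3.500
  cycle 0 → 2 → 0: weight = 11, length = 2, mean = 11/2 ≈ 5.500
  cycle 1 → 0 → 1: weight = 7, length = 2, mean = 7/2 ≈ 3.500
Minimum mean = 1.000, attained e.g. along the cycle 0 → 0 with weight 1 and length 1. So λ(A) = 1/1 = 1.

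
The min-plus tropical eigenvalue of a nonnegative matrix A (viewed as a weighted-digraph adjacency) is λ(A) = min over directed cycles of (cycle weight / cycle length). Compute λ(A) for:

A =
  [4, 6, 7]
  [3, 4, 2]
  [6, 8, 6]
λ(A) = 4

Enumerate directed cycles and compute their means (weight / length). Sample:
  cycle 0 → 0: weight = 4, length = 1, mean = 4/1 ≈ 4.000
  cycle 1 → 1: weight = 4, length = 1, mean = 4/1 ≈ 4.000
  cycle 2 → 2: weight = 6, length = 1, mean = 6/1 ≈ 6.000
  cycle 0 → 1 → 0: weight = 9, length = 2, mean = 9/2 ≈ 4.500
  cycle 0 → 2 → 0: weight = 13, length = 2, mean = 13/2 ≈ 6.500
  cycle 1 → 0 → 1: weight = 9, length = 2, mean = 9/2 ≈ 4.500
Minimum mean = 4.000, attained e.g. along the cycle 0 → 0 with weight 4 and length 1. So λ(A) = 4/1 = 4.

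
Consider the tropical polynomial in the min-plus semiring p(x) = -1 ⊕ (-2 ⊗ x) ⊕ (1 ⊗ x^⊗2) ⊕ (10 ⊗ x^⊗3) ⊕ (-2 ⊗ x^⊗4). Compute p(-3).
p(-3) = -14

A tropical monomial a ⊗ x^⊗i evaluates to a + i · x. Evaluating each term at x = -3:
  Term 0 contributes -1 + 0 · -3 = -1
  Term 1 contributes -2 + 1 · -3 = -5
  Term 2 contributes 1 + 2 · -3 = -5
  Term 3 contributes 10 + 3 · -3 = 1
  Term 4 contributes -2 + 4 · -3 = -14
p(-3) = ⊕ of these = min[-1, -5, -5, 1, -14] = -14.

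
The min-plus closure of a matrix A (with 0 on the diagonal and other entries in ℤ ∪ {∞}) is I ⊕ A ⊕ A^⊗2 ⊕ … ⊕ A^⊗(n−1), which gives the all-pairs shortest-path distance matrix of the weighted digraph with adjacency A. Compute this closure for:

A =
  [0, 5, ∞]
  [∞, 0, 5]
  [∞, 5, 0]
Closure =
  [0, 5, 10]
  [∞, 0, 5]
  [∞, 5, 0]

This is the Floyd-Warshall all-pairs shortest-path computation. For each intermediate vertex k = 0, 1, …, 2, update dist[i][j] ← min(dist[i][j], dist[i][k] + dist[k][j]). The final matrix gives, for each (i, j), the minimum total weight of any directed path from i to j (possibly empty when i = j).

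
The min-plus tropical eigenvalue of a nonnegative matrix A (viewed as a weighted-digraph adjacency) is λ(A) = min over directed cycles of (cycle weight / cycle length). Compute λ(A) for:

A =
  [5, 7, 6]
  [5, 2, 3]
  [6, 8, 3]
λ(A) = 2

Enumerate directed cycles and compute their means (weight / length). Sample:
  cycle 0 → 0: weight = 5, length = 1, mean = 5/1 ≈ 5.000
  cycle 1 → 1: weight = 2, length = 1, mean = 2/1 ≈ 2.000
  cycle 2 → 2: weight = 3, length = 1, mean = 3/1 ≈ 3.000
  cycle 0 → 1 → 0: weight = 12, length = 2, mean = 12/2 ≈ 6.000
  cycle 0 → 2 → 0: weight = 12, length = 2, mean = 12/2 ≈ 6.000
  cycle 1 → 0 → 1: weight = 12, length = 2, mean = 12/2 ≈ 6.000
Minimum mean = 2.000, attained e.g. along the cycle 1 → 1 with weight 2 and length 1. So λ(A) = 2/1 = 2.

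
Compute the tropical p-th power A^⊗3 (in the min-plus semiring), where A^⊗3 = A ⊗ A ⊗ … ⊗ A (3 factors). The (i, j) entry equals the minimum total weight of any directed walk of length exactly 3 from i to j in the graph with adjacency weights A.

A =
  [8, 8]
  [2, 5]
A^⊗3 =
  [15, 18]
  [12, 15]

Each entry (A^⊗3)_ij equals the minimum over all length-3 walks i = v_0 → v_1 → … → v_3 = j of Σ_t A[v_t][v_{t+1}]. For example, for (i, j) = (0, 1) we minimise over 4 possible intermediate vertex sequences; the minimum is 18, attained along the walk 0 → 1 → 0 → 1.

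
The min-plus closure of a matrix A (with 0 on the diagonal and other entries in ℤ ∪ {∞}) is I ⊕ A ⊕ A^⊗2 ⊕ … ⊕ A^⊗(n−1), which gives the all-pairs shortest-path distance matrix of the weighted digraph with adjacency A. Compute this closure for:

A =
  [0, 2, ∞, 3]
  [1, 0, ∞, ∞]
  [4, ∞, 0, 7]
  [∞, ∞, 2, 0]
Closure =
  [0, 2, 5, 3]
  [1, 0, 6, 4]
  [4, 6, 0, 7]
  [6, 8, 2, 0]

This is the Floyd-Warshall all-pairs shortest-path computation. For each intermediate vertex k = 0, 1, …, 3, update dist[i][j] ← min(dist[i][j], dist[i][k] + dist[k][j]). The final matrix gives, for each (i, j), the minimum total weight of any directed path from i to j (possibly empty when i = j).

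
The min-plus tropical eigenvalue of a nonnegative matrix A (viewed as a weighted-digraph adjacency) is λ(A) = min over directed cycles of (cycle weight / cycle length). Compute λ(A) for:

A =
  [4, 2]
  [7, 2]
λ(A) = 2

Enumerate directed cycles and compute their means (weight / length). Sample:
  cycle 0 → 0: weight = 4, length = 1, mean = 4/1 ≈ 4.000
  cycle 1 → 1: weight = 2, length = 1, mean = 2/1 ≈ 2.000
  cycle 0 → 1 → 0: weight = 9, length = 2, mean = 9/2 ≈ 4.500
  cycle 1 → 0 → 1: weight = 9, length = 2, mean = 9/2 ≈ 4.500
Minimum mean = 2.000, attained e.g. along the cycle 1 → 1 with weight 2 and length 1. So λ(A) = 2/1 = 2.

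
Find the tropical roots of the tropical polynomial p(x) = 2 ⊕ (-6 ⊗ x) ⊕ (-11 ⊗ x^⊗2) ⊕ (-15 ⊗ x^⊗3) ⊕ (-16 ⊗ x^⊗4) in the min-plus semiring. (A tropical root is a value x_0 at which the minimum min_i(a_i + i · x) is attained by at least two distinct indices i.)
Roots: {1, 4, 5, 8}

Each tropical root is a break point of the lower envelope of the lines y = a_i + i · x (there are 5 lines, with slopes 0, 1, ..., 4). Only the lines that attain the minimum somewhere contribute to roots; other lines are dominated. Here the surviving (envelope) indices are i = 4, i = 3, i = 2, i = 1, i = 0.
Intersections between consecutive envelope lines give the roots: for adjacent envelope indices i < j the intersection is x = (a_i − a_j) / (j − i). Reading off the sorted break points: {1, 4, 5, 8}.
Verification: at each break x_0, at least two indices attain the minimum of min_i(a_i + i · x_0).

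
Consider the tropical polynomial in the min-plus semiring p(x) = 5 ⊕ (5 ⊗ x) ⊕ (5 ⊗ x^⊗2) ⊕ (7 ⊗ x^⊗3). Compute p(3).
p(3) = 5

A tropical monomial a ⊗ x^⊗i evaluates to a + i · x. Evaluating each term at x = 3:
  Term 0 contributes 5 + 0 · 3 = 5
  Term 1 contributes 5 + 1 · 3 = 8
  Term 2 contributes 5 + 2 · 3 = 11
  Term 3 contributes 7 + 3 · 3 = 16
p(3) = ⊕ of these = min[5, 8, 11, 16] = 5.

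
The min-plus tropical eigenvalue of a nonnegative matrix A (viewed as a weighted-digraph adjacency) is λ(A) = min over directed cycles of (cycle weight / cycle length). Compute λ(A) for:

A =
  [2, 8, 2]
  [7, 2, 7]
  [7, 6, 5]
λ(A) = 2

Enumerate directed cycles and compute their means (weight / length). Sample:
  cycle 0 → 0: weight = 2, length = 1, mean = 2/1 ≈ 2.000
  cycle 1 → 1: weight = 2, length = 1, mean = 2/1 ≈ 2.000
  cycle 2 → 2: weight = 5, length = 1, mean = 5/1 ≈ 5.000
  cycle 0 → 1 → 0: weight = 15, length = 2, mean = 15/2 ≈ 7.500
  cycle 0 → 2 → 0: weight = 9, length = 2, mean = 9/2 ≈ 4.500
  cycle 1 → 0 → 1: weight = 15, length = 2, mean = 15/2 ≈ 7.500
Minimum mean = 2.000, attained e.g. along the cycle 0 → 0 with weight 2 and length 1. So λ(A) = 2/1 = 2.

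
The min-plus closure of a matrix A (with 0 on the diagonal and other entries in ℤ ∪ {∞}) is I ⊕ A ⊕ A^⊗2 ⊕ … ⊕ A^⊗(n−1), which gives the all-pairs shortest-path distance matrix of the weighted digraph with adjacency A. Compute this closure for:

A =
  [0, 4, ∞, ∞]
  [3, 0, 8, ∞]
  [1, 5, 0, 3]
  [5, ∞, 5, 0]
Closure =
  [0, 4, 12, 15]
  [3, 0, 8, 11]
  [1, 5, 0, 3]
  [5, 9, 5, 0]

This is the Floyd-Warshall all-pairs shortest-path computation. For each intermediate vertex k = 0, 1, …, 3, update dist[i][j] ← min(dist[i][j], dist[i][k] + dist[k][j]). The final matrix gives, for each (i, j), the minimum total weight of any directed path from i to j (possibly empty when i = j).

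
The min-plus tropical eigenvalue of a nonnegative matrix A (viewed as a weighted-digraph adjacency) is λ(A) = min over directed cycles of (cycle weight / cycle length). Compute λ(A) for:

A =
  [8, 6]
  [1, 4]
λ(A) = 7/2

Enumerate directed cycles and compute their means (weight / length). Sample:
  cycle 0 → 0: weight = 8, length = 1, mean = 8/1 ≈ 8.000
  cycle 1 → 1: weight = 4, length = 1, mean = 4/1 ≈ 4.000
  cycle 0 → 1 → 0: weight = 7, length = 2, mean = 7/2 ≈ 3.500
  cycle 1 → 0 → 1: weight = 7, length = 2, mean = 7/2 ≈ 3.500
Minimum mean = 3.500, attained e.g. along the cycle 0 → 1 → 0 with weight 7 and length 2. So λ(A) = 7/2 = 7/2.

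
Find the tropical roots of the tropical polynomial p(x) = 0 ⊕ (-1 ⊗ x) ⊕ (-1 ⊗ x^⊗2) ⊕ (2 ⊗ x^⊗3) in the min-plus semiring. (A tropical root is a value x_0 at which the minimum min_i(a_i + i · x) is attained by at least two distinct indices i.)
Roots: {-3, 0, 1}

Each tropical root is a break point of the lower envelope of the lines y = a_i + i · x (there are 4 lines, with slopes 0, 1, ..., 3). Only the lines that attain the minimum somewhere contribute to roots; other lines are dominated. Here the surviving (envelope) indices are i = 3, i = 2, i = 1, i = 0.
Intersections between consecutive envelope lines give the roots: for adjacent envelope indices i < j the intersection is x = (a_i − a_j) / (j − i). Reading off the sorted break points: {-3, 0, 1}.
Verification: at each break x_0, at least two indices attain the minimum of min_i(a_i + i · x_0).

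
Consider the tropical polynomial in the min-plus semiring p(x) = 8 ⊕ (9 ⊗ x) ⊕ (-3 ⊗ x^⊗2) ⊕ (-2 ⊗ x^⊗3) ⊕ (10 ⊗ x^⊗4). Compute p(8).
p(8) = 8

A tropical monomial a ⊗ x^⊗i evaluates to a + i · x. Evaluating each term at x = 8:
  Term 0 contributes 8 + 0 · 8 = 8
  Term 1 contributes 9 + 1 · 8 = 17
  Term 2 contributes -3 + 2 · 8 = 13
  Term 3 contributes -2 + 3 · 8 = 22
  Term 4 contributes 10 + 4 · 8 = 42
p(8) = ⊕ of these = min[8, 17, 13, 22, 42] = 8.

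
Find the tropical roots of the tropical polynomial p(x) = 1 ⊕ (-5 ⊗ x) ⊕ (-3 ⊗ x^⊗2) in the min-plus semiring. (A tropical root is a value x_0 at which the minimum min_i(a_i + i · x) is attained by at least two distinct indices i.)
Roots: {-2, 6}

Each tropical root is a break point of the lower envelope of the lines y = a_i + i · x (there are 3 lines, with slopes 0, 1, ..., 2). Only the lines that attain the minimum somewhere contribute to roots; other lines are dominated. Here the surviving (envelope) indices are i = 2, i = 1, i = 0.
Intersections between consecutive envelope lines give the roots: for adjacent envelope indices i < j the intersection is x = (a_i − a_j) / (j − i). Reading off the sorted break points: {-2, 6}.
Verification: at each break x_0, at least two indices attain the minimum of min_i(a_i + i · x_0).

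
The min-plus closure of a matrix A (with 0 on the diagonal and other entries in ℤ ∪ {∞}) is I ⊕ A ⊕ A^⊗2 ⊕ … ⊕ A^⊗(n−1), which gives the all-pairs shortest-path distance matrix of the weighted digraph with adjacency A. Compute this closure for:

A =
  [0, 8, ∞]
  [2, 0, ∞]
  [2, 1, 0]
Closure =
  [0, 8, ∞]
  [2, 0, ∞]
  [2, 1, 0]

This is the Floyd-Warshall all-pairs shortest-path computation. For each intermediate vertex k = 0, 1, …, 2, update dist[i][j] ← min(dist[i][j], dist[i][k] + dist[k][j]). The final matrix gives, for each (i, j), the minimum total weight of any directed path from i to j (possibly empty when i = j).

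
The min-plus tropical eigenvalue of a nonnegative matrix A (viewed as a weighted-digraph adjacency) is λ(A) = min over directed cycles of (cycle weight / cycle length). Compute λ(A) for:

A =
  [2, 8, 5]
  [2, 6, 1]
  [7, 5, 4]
λ(A) = 2

Enumerate directed cycles and compute their means (weight / length). Sample:
  cycle 0 → 0: weight = 2, length = 1, mean = 2/1 ≈ 2.000
  cycle 1 → 1: weight = 6, length = 1, mean = 6/1 ≈ 6.000
  cycle 2 → 2: weight = 4, length = 1, mean = 4/1 ≈ 4.000
  cycle 0 → 1 → 0: weight = 10, length = 2, mean = 10/2 ≈ 5.000
  cycle 0 → 2 → 0: weight = 12, length = 2, mean = 12/2 ≈ 6.000
  cycle 1 → 0 → 1: weight = 10, length = 2, mean = 10/2 ≈ 5.000
Minimum mean = 2.000, attained e.g. along the cycle 0 → 0 with weight 2 and length 1. So λ(A) = 2/1 = 2.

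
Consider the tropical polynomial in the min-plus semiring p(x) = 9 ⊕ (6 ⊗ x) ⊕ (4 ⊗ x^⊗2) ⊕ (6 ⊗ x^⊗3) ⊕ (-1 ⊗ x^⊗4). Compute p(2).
p(2) = 7

A tropical monomial a ⊗ x^⊗i evaluates to a + i · x. Evaluating each term at x = 2:
  Term 0 contributes 9 + 0 · 2 = 9
  Term 1 contributes 6 + 1 · 2 = 8
  Term 2 contributes 4 + 2 · 2 = 8
  Term 3 contributes 6 + 3 · 2 = 12
  Term 4 contributes -1 + 4 · 2 = 7
p(2) = ⊕ of these = min[9, 8, 8, 12, 7] = 7.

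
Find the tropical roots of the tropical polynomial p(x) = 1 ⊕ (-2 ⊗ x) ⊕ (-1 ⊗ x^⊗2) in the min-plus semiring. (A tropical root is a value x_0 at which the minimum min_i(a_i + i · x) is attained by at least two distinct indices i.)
Roots: {-1, 3}

Each tropical root is a break point of the lower envelope of the lines y = a_i + i · x (there are 3 lines, with slopes 0, 1, ..., 2). Only the lines that attain the minimum somewhere contribute to roots; other lines are dominated. Here the surviving (envelope) indices are i = 2, i = 1, i = 0.
Intersections between consecutive envelope lines give the roots: for adjacent envelope indices i < j the intersection is x = (a_i − a_j) / (j − i). Reading off the sorted break points: {-1, 3}.
Verification: at each break x_0, at least two indices attain the minimum of min_i(a_i + i · x_0).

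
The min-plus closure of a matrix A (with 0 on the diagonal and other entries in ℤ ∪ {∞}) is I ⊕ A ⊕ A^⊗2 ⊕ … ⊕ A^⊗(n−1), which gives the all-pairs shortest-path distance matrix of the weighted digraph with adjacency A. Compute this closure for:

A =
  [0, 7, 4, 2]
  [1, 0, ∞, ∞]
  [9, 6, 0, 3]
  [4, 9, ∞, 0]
Closure =
  [0, 7, 4, 2]
  [1, 0, 5, 3]
  [7, 6, 0, 3]
  [4, 9, 8, 0]

This is the Floyd-Warshall all-pairs shortest-path computation. For each intermediate vertex k = 0, 1, …, 3, update dist[i][j] ← min(dist[i][j], dist[i][k] + dist[k][j]). The final matrix gives, for each (i, j), the minimum total weight of any directed path from i to j (possibly empty when i = j).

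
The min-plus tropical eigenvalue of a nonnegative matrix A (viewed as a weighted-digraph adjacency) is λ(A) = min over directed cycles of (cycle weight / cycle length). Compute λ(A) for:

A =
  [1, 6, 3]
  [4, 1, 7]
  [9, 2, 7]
λ(A) = 1

Enumerate directed cycles and compute their means (weight / length). Sample:
  cycle 0 → 0: weight = 1, length = 1, mean = 1/1 ≈ 1.000
  cycle 1 → 1: weight = 1, length = 1, mean = 1/1 ≈ 1.000
  cycle 2 → 2: weight = 7, length = 1, mean = 7/1 ≈ 7.000
  cycle 0 → 1 → 0: weight = 10, length = 2, mean = 10/2 ≈ 5.000
  cycle 0 → 2 → 0: weight = 12, length = 2, mean = 12/2 ≈ 6.000
  cycle 1 → 0 → 1: weight = 10, length = 2, mean = 10/2 ≈ 5.000
Minimum mean = 1.000, attained e.g. along the cycle 0 → 0 with weight 1 and length 1. So λ(A) = 1/1 = 1.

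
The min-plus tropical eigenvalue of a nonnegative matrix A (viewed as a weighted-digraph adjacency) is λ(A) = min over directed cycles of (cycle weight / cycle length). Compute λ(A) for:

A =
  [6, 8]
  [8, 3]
λ(A) = 3

Enumerate directed cycles and compute their means (weight / length). Sample:
  cycle 0 → 0: weight = 6, length = 1, mean = 6/1 ≈ 6.000
  cycle 1 → 1: weight = 3, length = 1, mean = 3/1 ≈ 3.000
  cycle 0 → 1 → 0: weight = 16, length = 2, mean = 16/2 ≈ 8.000
  cycle 1 → 0 → 1: weight = 16, length = 2, mean = 16/2 ≈ 8.000
Minimum mean = 3.000, attained e.g. along the cycle 1 → 1 with weight 3 and length 1. So λ(A) = 3/1 = 3.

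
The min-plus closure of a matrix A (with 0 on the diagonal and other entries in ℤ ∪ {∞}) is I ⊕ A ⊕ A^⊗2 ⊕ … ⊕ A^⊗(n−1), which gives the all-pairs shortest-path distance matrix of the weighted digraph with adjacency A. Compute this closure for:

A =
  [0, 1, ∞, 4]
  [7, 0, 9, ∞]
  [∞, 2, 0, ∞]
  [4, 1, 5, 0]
Closure =
  [0, 1, 9, 4]
  [7, 0, 9, 11]
  [9, 2, 0, 13]
  [4, 1, 5, 0]

This is the Floyd-Warshall all-pairs shortest-path computation. For each intermediate vertex k = 0, 1, …, 3, update dist[i][j] ← min(dist[i][j], dist[i][k] + dist[k][j]). The final matrix gives, for each (i, j), the minimum total weight of any directed path from i to j (possibly empty when i = j).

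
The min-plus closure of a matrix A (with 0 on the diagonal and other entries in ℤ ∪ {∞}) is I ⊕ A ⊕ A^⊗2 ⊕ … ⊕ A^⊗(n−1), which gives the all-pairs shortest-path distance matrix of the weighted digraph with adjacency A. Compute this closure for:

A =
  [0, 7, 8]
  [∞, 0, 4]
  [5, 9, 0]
Closure =
  [0, 7, 8]
  [9, 0, 4]
  [5, 9, 0]

This is the Floyd-Warshall all-pairs shortest-path computation. For each intermediate vertex k = 0, 1, …, 2, update dist[i][j] ← min(dist[i][j], dist[i][k] + dist[k][j]). The final matrix gives, for each (i, j), the minimum total weight of any directed path from i to j (possibly empty when i = j).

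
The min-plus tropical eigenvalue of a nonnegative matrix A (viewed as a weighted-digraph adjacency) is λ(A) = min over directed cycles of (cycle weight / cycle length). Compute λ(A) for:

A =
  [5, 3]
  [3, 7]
λ(A) = 3

Enumerate directed cycles and compute their means (weight / length). Sample:
  cycle 0 → 0: weight = 5, length = 1, mean = 5/1 ≈ 5.000
  cycle 1 → 1: weight = 7, length = 1, mean = 7/1 ≈ 7.000
  cycle 0 → 1 → 0: weight = 6, length = 2, mean = 6/2 ≈ 3.000
  cycle 1 → 0 → 1: weight = 6, length = 2, mean = 6/2 ≈ 3.000
Minimum mean = 3.000, attained e.g. along the cycle 0 → 1 → 0 with weight 6 and length 2. So λ(A) = 6/2 = 3.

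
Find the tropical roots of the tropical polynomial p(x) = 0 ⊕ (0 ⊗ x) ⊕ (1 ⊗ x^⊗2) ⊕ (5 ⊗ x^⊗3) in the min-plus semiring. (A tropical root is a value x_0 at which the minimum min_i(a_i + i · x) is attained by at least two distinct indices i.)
Roots: {-4, -1, 0}

Each tropical root is a break point of the lower envelope of the lines y = a_i + i · x (there are 4 lines, with slopes 0, 1, ..., 3). Only the lines that attain the minimum somewhere contribute to roots; other lines are dominated. Here the surviving (envelope) indices are i = 3, i = 2, i = 1, i = 0.
Intersections between consecutive envelope lines give the roots: for adjacent envelope indices i < j the intersection is x = (a_i − a_j) / (j − i). Reading off the sorted break points: {-4, -1, 0}.
Verification: at each break x_0, at least two indices attain the minimum of min_i(a_i + i · x_0).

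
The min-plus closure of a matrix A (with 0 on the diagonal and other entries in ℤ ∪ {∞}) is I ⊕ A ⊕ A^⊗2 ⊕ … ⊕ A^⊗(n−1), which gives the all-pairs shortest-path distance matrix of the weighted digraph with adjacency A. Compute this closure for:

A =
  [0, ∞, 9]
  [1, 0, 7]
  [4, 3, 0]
Closure =
  [0, 12, 9]
  [1, 0, 7]
  [4, 3, 0]

This is the Floyd-Warshall all-pairs shortest-path computation. For each intermediate vertex k = 0, 1, …, 2, update dist[i][j] ← min(dist[i][j], dist[i][k] + dist[k][j]). The final matrix gives, for each (i, j), the minimum total weight of any directed path from i to j (possibly empty when i = j).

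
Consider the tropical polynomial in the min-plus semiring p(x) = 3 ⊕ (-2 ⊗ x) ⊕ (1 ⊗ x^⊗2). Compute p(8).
p(8) = 3

A tropical monomial a ⊗ x^⊗i evaluates to a + i · x. Evaluating each term at x = 8:
  Term 0 contributes 3 + 0 · 8 = 3
  Term 1 contributes -2 + 1 · 8 = 6
  Term 2 contributes 1 + 2 · 8 = 17
p(8) = ⊕ of these = min[3, 6, 17] = 3.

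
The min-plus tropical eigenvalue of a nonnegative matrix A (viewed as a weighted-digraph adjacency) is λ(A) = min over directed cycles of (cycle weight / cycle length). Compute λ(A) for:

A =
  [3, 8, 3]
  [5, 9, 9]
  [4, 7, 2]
λ(A) = 2

Enumerate directed cycles and compute their means (weight / length). Sample:
  cycle 0 → 0: weight = 3, length = 1, mean = 3/1 ≈ 3.000
  cycle 1 → 1: weight = 9, length = 1, mean = 9/1 ≈ 9.000
  cycle 2 → 2: weight = 2, length = 1, mean = 2/1 ≈ 2.000
  cycle 0 → 1 → 0: weight = 13, length = 2, mean = 13/2 ≈ 6.500
  cycle 0 → 2 → 0: weight = 7, length = 2, mean = 7/2 ≈ 3.500
  cycle 1 → 0 → 1: weight = 13, length = 2, mean = 13/2 ≈ 6.500
Minimum mean = 2.000, attained e.g. along the cycle 2 → 2 with weight 2 and length 1. So λ(A) = 2/1 = 2.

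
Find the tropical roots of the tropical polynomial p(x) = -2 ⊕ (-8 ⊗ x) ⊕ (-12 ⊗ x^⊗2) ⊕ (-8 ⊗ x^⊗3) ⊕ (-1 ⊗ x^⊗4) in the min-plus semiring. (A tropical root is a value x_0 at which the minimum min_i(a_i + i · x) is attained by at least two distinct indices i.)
Roots: {-7, -4, 4, 6}

Each tropical root is a break point of the lower envelope of the lines y = a_i + i · x (there are 5 lines, with slopes 0, 1, ..., 4). Only the lines that attain the minimum somewhere contribute to roots; other lines are dominated. Here the surviving (envelope) indices are i = 4, i = 3, i = 2, i = 1, i = 0.
Intersections between consecutive envelope lines give the roots: for adjacent envelope indices i < j the intersection is x = (a_i − a_j) / (j − i). Reading off the sorted break points: {-7, -4, 4, 6}.
Verification: at each break x_0, at least two indices attain the minimum of min_i(a_i + i · x_0).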